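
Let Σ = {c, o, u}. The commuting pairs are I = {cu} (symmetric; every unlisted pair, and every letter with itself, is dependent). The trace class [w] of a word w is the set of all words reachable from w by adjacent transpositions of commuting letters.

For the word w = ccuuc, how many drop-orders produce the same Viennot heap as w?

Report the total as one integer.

10

#0=c has no predecessor
#1=c depends on [0:c]
#2=u has no predecessor
#3=u depends on [2:u]
#4=c depends on [1:c]
sources: [0:c, 2:u]
N(rest) = Σ N(rest − s) over sources s of rest; N(one piece) = 1:
  size 1 → [3]=1  [4]=1
  size 2 → [1,4]=1  [2,3]=1  [3,4]=2
  size 3 → [0,1,4]=1  [1,3,4]=3  [2,3,4]=3
  first=0(c) contributes 6
  first=2(u) contributes 4
|[w]| = 10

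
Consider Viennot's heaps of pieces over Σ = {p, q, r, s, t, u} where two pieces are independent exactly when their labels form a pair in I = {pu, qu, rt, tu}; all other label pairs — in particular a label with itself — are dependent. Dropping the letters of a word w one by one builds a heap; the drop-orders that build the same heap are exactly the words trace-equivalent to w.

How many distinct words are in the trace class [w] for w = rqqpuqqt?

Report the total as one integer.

#0=r has no predecessor
#1=q depends on [0:r]
#2=q depends on [1:q]
#3=p depends on [2:q]
#4=u depends on [0:r]
#5=q depends on [3:p]
#6=q depends on [5:q]
#7=t depends on [6:q]
sources: [0:r]
N(rest) = Σ N(rest − s) over sources s of rest; N(one piece) = 1:
  size 1 → [4]=1  [7]=1
  size 2 → [4,7]=2  [6,7]=1
  size 3 → [4,6,7]=3  [5,6,7]=1
  size 4 → [3,5,6,7]=1  [4,5,6,7]=4
  size 5 → [2,3,5,6,7]=1  [3,4,5,6,7]=5
  size 6 → [1,2,3,5,6,7]=1  [2,3,4,5,6,7]=6
  first=0(r) contributes 7

7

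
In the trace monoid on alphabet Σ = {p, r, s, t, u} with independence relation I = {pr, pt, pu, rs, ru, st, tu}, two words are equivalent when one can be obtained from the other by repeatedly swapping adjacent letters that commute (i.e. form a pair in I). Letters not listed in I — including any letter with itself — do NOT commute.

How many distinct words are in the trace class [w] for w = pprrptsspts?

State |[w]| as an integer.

330

piece 0:p — minimal
piece 1:p rests on {0:p}
piece 2:r — minimal
piece 3:r rests on {2:r}
piece 4:p rests on {1:p}
piece 5:t rests on {3:r}
piece 6:s rests on {4:p}
piece 7:s rests on {6:s}
piece 8:p rests on {7:s}
piece 9:t rests on {5:t}
piece 10:s rests on {8:p}
minimal pieces: {0:p, 2:r}
ways to finish when only these pieces remain (= sum over removing one remaining piece with nothing left below it):
  1 left: {9}→1  {10}→1
  2 left: {5,9}→1  {8,10}→1  {9,10}→2
  3 left: {3,5,9}→1  {5,9,10}→3  {7,8,10}→1  {8,9,10}→3
  4 left: {2,3,5,9}→1  {3,5,9,10}→4  {5,8,9,10}→6  {6,7,8,10}→1  {7,8,9,10}→4
  5 left: {2,3,5,9,10}→5  {3,5,8,9,10}→10  {4,6,7,8,10}→1  {5,7,8,9,10}→10  {6,7,8,9,10}→5
  6 left: {1,4,6,7,8,10}→1  {2,3,5,8,9,10}→15  {3,5,7,8,9,10}→20  {4,6,7,8,9,10}→6  {5,6,7,8,9,10}→15
  7 left: {0,1,4,6,7,8,10}→1  {1,4,6,7,8,9,10}→7  {2,3,5,7,8,9,10}→35  {3,5,6,7,8,9,10}→35  {4,5,6,7,8,9,10}→21
  8 left: {0,1,4,6,7,8,9,10}→8  {1,4,5,6,7,8,9,10}→28  {2,3,5,6,7,8,9,10}→70  {3,4,5,6,7,8,9,10}→56
  9 left: {0,1,4,5,6,7,8,9,10}→36  {1,3,4,5,6,7,8,9,10}→84  {2,3,4,5,6,7,8,9,10}→126
  placing 0:p first → 210 extensions
  placing 2:r first → 120 extensions
total linear extensions = 330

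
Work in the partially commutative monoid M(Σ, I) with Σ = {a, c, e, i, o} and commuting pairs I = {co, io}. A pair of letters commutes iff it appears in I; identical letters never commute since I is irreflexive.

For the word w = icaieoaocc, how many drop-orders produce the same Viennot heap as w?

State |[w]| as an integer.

piece 0:i — minimal
piece 1:c rests on {0:i}
piece 2:a rests on {1:c}
piece 3:i rests on {2:a}
piece 4:e rests on {3:i}
piece 5:o rests on {4:e}
piece 6:a rests on {5:o}
piece 7:o rests on {6:a}
piece 8:c rests on {6:a}
piece 9:c rests on {8:c}
minimal pieces: {0:i}
ways to finish when only these pieces remain (= sum over removing one remaining piece with nothing left below it):
  1 left: {7}→1  {9}→1
  2 left: {7,9}→2  {8,9}→1
  3 left: {7,8,9}→3
  4 left: {6,7,8,9}→3
  5 left: {5,6,7,8,9}→3
  6 left: {4,5,6,7,8,9}→3
  7 left: {3,4,5,6,7,8,9}→3
  8 left: {2,3,4,5,6,7,8,9}→3
  placing 0:i first → 3 extensions

3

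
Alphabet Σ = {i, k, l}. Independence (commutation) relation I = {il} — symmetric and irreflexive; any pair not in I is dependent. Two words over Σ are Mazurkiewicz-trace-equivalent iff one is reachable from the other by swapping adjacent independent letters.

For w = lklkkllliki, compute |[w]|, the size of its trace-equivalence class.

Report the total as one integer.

4

0(l) covers ∅
1(k) covers 0:l
2(l) covers 1:k
3(k) covers 2:l
4(k) covers 3:k
5(l) covers 4:k
6(l) covers 5:l
7(l) covers 6:l
8(i) covers 4:k
9(k) covers 7:l, 8:i
10(i) covers 9:k
floor of heap: 0:l
completions by unplaced set U, small U first (add the entries for U minus each lowest piece of U):
  |U|=1: {10}:1
  |U|=2: {9,10}:1
  |U|=3: {7,9,10}:1  {8,9,10}:1
  |U|=4: {6,7,9,10}:1  {7,8,9,10}:2
  |U|=5: {5,6,7,9,10}:1  {6,7,8,9,10}:3
  |U|=6: {5,6,7,8,9,10}:4
  |U|=7: {4,5,6,7,8,9,10}:4
  |U|=8: {3,4,5,6,7,8,9,10}:4
  |U|=9: {2,3,4,5,6,7,8,9,10}:4
  start at 0(l): 4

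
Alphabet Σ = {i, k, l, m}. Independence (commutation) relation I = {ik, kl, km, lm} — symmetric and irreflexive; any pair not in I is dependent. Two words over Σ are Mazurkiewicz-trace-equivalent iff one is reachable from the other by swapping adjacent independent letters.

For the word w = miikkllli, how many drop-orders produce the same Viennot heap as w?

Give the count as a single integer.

drop 0:m onto floor
drop 1:i onto {0:m}
drop 2:i onto {1:i}
drop 3:k onto floor
drop 4:k onto {3:k}
drop 5:l onto {2:i}
drop 6:l onto {5:l}
drop 7:l onto {6:l}
drop 8:i onto {7:l}
ground layer = {0:m, 3:k}
drop-orders for the pieces not yet dropped (sum over which currently-grounded one goes next):
  1 to go: {4} 1  {8} 1
  2 to go: {3,4} 1  {4,8} 2  {7,8} 1
  3 to go: {3,4,8} 3  {4,7,8} 3  {6,7,8} 1
  4 to go: {3,4,7,8} 6  {4,6,7,8} 4  {5,6,7,8} 1
  5 to go: {2,5,6,7,8} 1  {3,4,6,7,8} 10  {4,5,6,7,8} 5
  6 to go: {1,2,5,6,7,8} 1  {2,4,5,6,7,8} 6  {3,4,5,6,7,8} 15
  7 to go: {0,1,2,5,6,7,8} 1  {1,2,4,5,6,7,8} 7  {2,3,4,5,6,7,8} 21
  if 0:m drops first: 28 orders
  if 3:k drops first: 8 orders
heap linearizations: 36

36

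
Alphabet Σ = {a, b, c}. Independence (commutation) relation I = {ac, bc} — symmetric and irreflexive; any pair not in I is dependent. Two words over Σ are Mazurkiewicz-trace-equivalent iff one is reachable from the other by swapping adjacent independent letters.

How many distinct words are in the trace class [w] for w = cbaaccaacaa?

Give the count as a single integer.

drop 0:c onto floor
drop 1:b onto floor
drop 2:a onto {1:b}
drop 3:a onto {2:a}
drop 4:c onto {0:c}
drop 5:c onto {4:c}
drop 6:a onto {3:a}
drop 7:a onto {6:a}
drop 8:c onto {5:c}
drop 9:a onto {7:a}
drop 10:a onto {9:a}
ground layer = {0:c, 1:b}
drop-orders for the pieces not yet dropped (sum over which currently-grounded one goes next):
  1 to go: {8} 1  {10} 1
  2 to go: {5,8} 1  {8,10} 2  {9,10} 1
  3 to go: {4,5,8} 1  {5,8,10} 3  {7,9,10} 1  {8,9,10} 3
  4 to go: {0,4,5,8} 1  {4,5,8,10} 4  {5,8,9,10} 6  {6,7,9,10} 1  {7,8,9,10} 4
  5 to go: {0,4,5,8,10} 5  {3,6,7,9,10} 1  {4,5,8,9,10} 10  {5,7,8,9,10} 10  {6,7,8,9,10} 5
  6 to go: {0,4,5,8,9,10} 15  {2,3,6,7,9,10} 1  {3,6,7,8,9,10} 6  {4,5,7,8,9,10} 20  {5,6,7,8,9,10} 15
  7 to go: {0,4,5,7,8,9,10} 35  {1,2,3,6,7,9,10} 1  {2,3,6,7,8,9,10} 7  {3,5,6,7,8,9,10} 21  {4,5,6,7,8,9,10} 35
  8 to go: {0,4,5,6,7,8,9,10} 70  {1,2,3,6,7,8,9,10} 8  {2,3,5,6,7,8,9,10} 28  {3,4,5,6,7,8,9,10} 56
  9 to go: {0,3,4,5,6,7,8,9,10} 126  {1,2,3,5,6,7,8,9,10} 36  {2,3,4,5,6,7,8,9,10} 84
  if 0:c drops first: 120 orders
  if 1:b drops first: 210 orders
heap linearizations: 330

330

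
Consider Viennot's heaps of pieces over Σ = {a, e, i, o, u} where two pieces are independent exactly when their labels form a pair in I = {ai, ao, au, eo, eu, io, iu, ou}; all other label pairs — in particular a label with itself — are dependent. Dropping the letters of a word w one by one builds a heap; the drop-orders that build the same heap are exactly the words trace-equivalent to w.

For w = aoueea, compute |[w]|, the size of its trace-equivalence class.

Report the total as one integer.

30

drop 0:a onto floor
drop 1:o onto floor
drop 2:u onto floor
drop 3:e onto {0:a}
drop 4:e onto {3:e}
drop 5:a onto {4:e}
ground layer = {0:a, 1:o, 2:u}
drop-orders for the pieces not yet dropped (sum over which currently-grounded one goes next):
  1 to go: {1} 1  {2} 1  {5} 1
  2 to go: {1,2} 2  {1,5} 2  {2,5} 2  {4,5} 1
  3 to go: {1,2,5} 6  {1,4,5} 3  {2,4,5} 3  {3,4,5} 1
  4 to go: {0,3,4,5} 1  {1,2,4,5} 12  {1,3,4,5} 4  {2,3,4,5} 4
  if 0:a drops first: 20 orders
  if 1:o drops first: 5 orders
  if 2:u drops first: 5 orders
heap linearizations: 30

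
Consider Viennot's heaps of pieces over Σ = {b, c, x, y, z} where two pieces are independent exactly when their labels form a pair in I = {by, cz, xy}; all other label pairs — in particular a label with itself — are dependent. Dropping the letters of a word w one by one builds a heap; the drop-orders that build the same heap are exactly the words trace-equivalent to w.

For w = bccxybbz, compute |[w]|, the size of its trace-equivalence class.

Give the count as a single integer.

0(b) covers ∅
1(c) covers 0:b
2(c) covers 1:c
3(x) covers 2:c
4(y) covers 2:c
5(b) covers 3:x
6(b) covers 5:b
7(z) covers 4:y, 6:b
floor of heap: 0:b
completions by unplaced set U, small U first (add the entries for U minus each lowest piece of U):
  |U|=1: {7}:1
  |U|=2: {4,7}:1  {6,7}:1
  |U|=3: {4,6,7}:2  {5,6,7}:1
  |U|=4: {3,5,6,7}:1  {4,5,6,7}:3
  |U|=5: {3,4,5,6,7}:4
  |U|=6: {2,3,4,5,6,7}:4
  start at 0(b): 4

4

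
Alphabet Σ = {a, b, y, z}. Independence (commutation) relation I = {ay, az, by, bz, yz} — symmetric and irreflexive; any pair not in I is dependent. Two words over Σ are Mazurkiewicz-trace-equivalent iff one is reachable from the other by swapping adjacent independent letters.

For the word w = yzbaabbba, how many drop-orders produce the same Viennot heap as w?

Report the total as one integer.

72

drop 0:y onto floor
drop 1:z onto floor
drop 2:b onto floor
drop 3:a onto {2:b}
drop 4:a onto {3:a}
drop 5:b onto {4:a}
drop 6:b onto {5:b}
drop 7:b onto {6:b}
drop 8:a onto {7:b}
ground layer = {0:y, 1:z, 2:b}
drop-orders for the pieces not yet dropped (sum over which currently-grounded one goes next):
  1 to go: {0} 1  {1} 1  {8} 1
  2 to go: {0,1} 2  {0,8} 2  {1,8} 2  {7,8} 1
  3 to go: {0,1,8} 6  {0,7,8} 3  {1,7,8} 3  {6,7,8} 1
  4 to go: {0,1,7,8} 12  {0,6,7,8} 4  {1,6,7,8} 4  {5,6,7,8} 1
  5 to go: {0,1,6,7,8} 20  {0,5,6,7,8} 5  {1,5,6,7,8} 5  {4,5,6,7,8} 1
  6 to go: {0,1,5,6,7,8} 30  {0,4,5,6,7,8} 6  {1,4,5,6,7,8} 6  {3,4,5,6,7,8} 1
  7 to go: {0,1,4,5,6,7,8} 42  {0,3,4,5,6,7,8} 7  {1,3,4,5,6,7,8} 7  {2,3,4,5,6,7,8} 1
  if 0:y drops first: 8 orders
  if 1:z drops first: 8 orders
  if 2:b drops first: 56 orders
heap linearizations: 72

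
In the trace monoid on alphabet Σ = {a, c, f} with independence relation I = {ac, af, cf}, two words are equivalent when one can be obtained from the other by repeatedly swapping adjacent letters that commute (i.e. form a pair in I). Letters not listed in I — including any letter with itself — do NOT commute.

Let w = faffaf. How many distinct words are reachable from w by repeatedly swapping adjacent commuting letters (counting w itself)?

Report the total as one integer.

15

drop 0:f onto floor
drop 1:a onto floor
drop 2:f onto {0:f}
drop 3:f onto {2:f}
drop 4:a onto {1:a}
drop 5:f onto {3:f}
ground layer = {0:f, 1:a}
drop-orders for the pieces not yet dropped (sum over which currently-grounded one goes next):
  1 to go: {4} 1  {5} 1
  2 to go: {1,4} 1  {3,5} 1  {4,5} 2
  3 to go: {1,4,5} 3  {2,3,5} 1  {3,4,5} 3
  4 to go: {0,2,3,5} 1  {1,3,4,5} 6  {2,3,4,5} 4
  if 0:f drops first: 10 orders
  if 1:a drops first: 5 orders
heap linearizations: 15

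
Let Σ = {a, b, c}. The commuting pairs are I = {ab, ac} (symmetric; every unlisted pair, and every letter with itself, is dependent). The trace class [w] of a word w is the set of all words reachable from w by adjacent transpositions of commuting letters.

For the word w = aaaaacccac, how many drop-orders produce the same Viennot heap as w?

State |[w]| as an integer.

210

#0=a has no predecessor
#1=a depends on [0:a]
#2=a depends on [1:a]
#3=a depends on [2:a]
#4=a depends on [3:a]
#5=c has no predecessor
#6=c depends on [5:c]
#7=c depends on [6:c]
#8=a depends on [4:a]
#9=c depends on [7:c]
sources: [0:a, 5:c]
N(rest) = Σ N(rest − s) over sources s of rest; N(one piece) = 1:
  size 1 → [8]=1  [9]=1
  size 2 → [4,8]=1  [7,9]=1  [8,9]=2
  size 3 → [3,4,8]=1  [4,8,9]=3  [6,7,9]=1  [7,8,9]=3
  size 4 → [2,3,4,8]=1  [3,4,8,9]=4  [4,7,8,9]=6  [5,6,7,9]=1  [6,7,8,9]=4
  size 5 → [1,2,3,4,8]=1  [2,3,4,8,9]=5  [3,4,7,8,9]=10  [4,6,7,8,9]=10  [5,6,7,8,9]=5
  size 6 → [0,1,2,3,4,8]=1  [1,2,3,4,8,9]=6  [2,3,4,7,8,9]=15  [3,4,6,7,8,9]=20  [4,5,6,7,8,9]=15
  size 7 → [0,1,2,3,4,8,9]=7  [1,2,3,4,7,8,9]=21  [2,3,4,6,7,8,9]=35  [3,4,5,6,7,8,9]=35
  size 8 → [0,1,2,3,4,7,8,9]=28  [1,2,3,4,6,7,8,9]=56  [2,3,4,5,6,7,8,9]=70
  first=0(a) contributes 126
  first=5(c) contributes 84
|[w]| = 210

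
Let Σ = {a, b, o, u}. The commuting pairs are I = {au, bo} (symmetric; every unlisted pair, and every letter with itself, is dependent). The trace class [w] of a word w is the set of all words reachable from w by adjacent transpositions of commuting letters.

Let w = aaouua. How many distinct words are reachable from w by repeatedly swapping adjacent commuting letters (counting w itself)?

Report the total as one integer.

piece 0:a — minimal
piece 1:a rests on {0:a}
piece 2:o rests on {1:a}
piece 3:u rests on {2:o}
piece 4:u rests on {3:u}
piece 5:a rests on {2:o}
minimal pieces: {0:a}
ways to finish when only these pieces remain (= sum over removing one remaining piece with nothing left below it):
  1 left: {4}→1  {5}→1
  2 left: {3,4}→1  {4,5}→2
  3 left: {3,4,5}→3
  4 left: {2,3,4,5}→3
  placing 0:a first → 3 extensions

3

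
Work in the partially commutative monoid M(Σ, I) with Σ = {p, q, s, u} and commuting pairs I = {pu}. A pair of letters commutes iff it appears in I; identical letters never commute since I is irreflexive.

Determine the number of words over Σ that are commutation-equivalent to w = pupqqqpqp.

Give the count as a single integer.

0(p) covers ∅
1(u) covers ∅
2(p) covers 0:p
3(q) covers 1:u, 2:p
4(q) covers 3:q
5(q) covers 4:q
6(p) covers 5:q
7(q) covers 6:p
8(p) covers 7:q
floor of heap: 0:p, 1:u
completions by unplaced set U, small U first (add the entries for U minus each lowest piece of U):
  |U|=1: {8}:1
  |U|=2: {7,8}:1
  |U|=3: {6,7,8}:1
  |U|=4: {5,6,7,8}:1
  |U|=5: {4,5,6,7,8}:1
  |U|=6: {3,4,5,6,7,8}:1
  |U|=7: {1,3,4,5,6,7,8}:1  {2,3,4,5,6,7,8}:1
  start at 0(p): 2
  start at 1(u): 1
sum over floor = 3

3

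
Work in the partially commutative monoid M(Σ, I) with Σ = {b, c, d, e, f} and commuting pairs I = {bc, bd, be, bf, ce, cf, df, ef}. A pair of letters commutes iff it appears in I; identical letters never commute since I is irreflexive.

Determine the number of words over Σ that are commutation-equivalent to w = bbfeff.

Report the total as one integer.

piece 0:b — minimal
piece 1:b rests on {0:b}
piece 2:f — minimal
piece 3:e — minimal
piece 4:f rests on {2:f}
piece 5:f rests on {4:f}
minimal pieces: {0:b, 2:f, 3:e}
ways to finish when only these pieces remain (= sum over removing one remaining piece with nothing left below it):
  1 left: {1}→1  {3}→1  {5}→1
  2 left: {0,1}→1  {1,3}→2  {1,5}→2  {3,5}→2  {4,5}→1
  3 left: {0,1,3}→3  {0,1,5}→3  {1,3,5}→6  {1,4,5}→3  {2,4,5}→1  {3,4,5}→3
  4 left: {0,1,3,5}→12  {0,1,4,5}→6  {1,2,4,5}→4  {1,3,4,5}→12  {2,3,4,5}→4
  placing 0:b first → 20 extensions
  placing 2:f first → 30 extensions
  placing 3:e first → 10 extensions
total linear extensions = 60

60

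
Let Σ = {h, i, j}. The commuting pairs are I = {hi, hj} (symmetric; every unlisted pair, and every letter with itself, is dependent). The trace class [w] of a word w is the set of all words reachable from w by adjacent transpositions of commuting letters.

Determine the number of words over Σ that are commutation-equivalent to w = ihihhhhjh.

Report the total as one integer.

84

#0=i has no predecessor
#1=h has no predecessor
#2=i depends on [0:i]
#3=h depends on [1:h]
#4=h depends on [3:h]
#5=h depends on [4:h]
#6=h depends on [5:h]
#7=j depends on [2:i]
#8=h depends on [6:h]
sources: [0:i, 1:h]
N(rest) = Σ N(rest − s) over sources s of rest; N(one piece) = 1:
  size 1 → [7]=1  [8]=1
  size 2 → [2,7]=1  [6,8]=1  [7,8]=2
  size 3 → [0,2,7]=1  [2,7,8]=3  [5,6,8]=1  [6,7,8]=3
  size 4 → [0,2,7,8]=4  [2,6,7,8]=6  [4,5,6,8]=1  [5,6,7,8]=4
  size 5 → [0,2,6,7,8]=10  [2,5,6,7,8]=10  [3,4,5,6,8]=1  [4,5,6,7,8]=5
  size 6 → [0,2,5,6,7,8]=20  [1,3,4,5,6,8]=1  [2,4,5,6,7,8]=15  [3,4,5,6,7,8]=6
  size 7 → [0,2,4,5,6,7,8]=35  [1,3,4,5,6,7,8]=7  [2,3,4,5,6,7,8]=21
  first=0(i) contributes 28
  first=1(h) contributes 56
|[w]| = 84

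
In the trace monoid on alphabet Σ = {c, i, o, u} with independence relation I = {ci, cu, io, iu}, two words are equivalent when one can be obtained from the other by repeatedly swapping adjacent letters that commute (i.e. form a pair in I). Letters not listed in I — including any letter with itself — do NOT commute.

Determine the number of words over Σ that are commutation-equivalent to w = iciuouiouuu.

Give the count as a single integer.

330

piece 0:i — minimal
piece 1:c — minimal
piece 2:i rests on {0:i}
piece 3:u — minimal
piece 4:o rests on {1:c, 3:u}
piece 5:u rests on {4:o}
piece 6:i rests on {2:i}
piece 7:o rests on {5:u}
piece 8:u rests on {7:o}
piece 9:u rests on {8:u}
piece 10:u rests on {9:u}
minimal pieces: {0:i, 1:c, 3:u}
ways to finish when only these pieces remain (= sum over removing one remaining piece with nothing left below it):
  1 left: {6}→1  {10}→1
  2 left: {2,6}→1  {6,10}→2  {9,10}→1
  3 left: {0,2,6}→1  {2,6,10}→3  {6,9,10}→3  {8,9,10}→1
  4 left: {0,2,6,10}→4  {2,6,9,10}→6  {6,8,9,10}→4  {7,8,9,10}→1
  5 left: {0,2,6,9,10}→10  {2,6,8,9,10}→10  {5,7,8,9,10}→1  {6,7,8,9,10}→5
  6 left: {0,2,6,8,9,10}→20  {2,6,7,8,9,10}→15  {4,5,7,8,9,10}→1  {5,6,7,8,9,10}→6
  7 left: {0,2,6,7,8,9,10}→35  {1,4,5,7,8,9,10}→1  {2,5,6,7,8,9,10}→21  {3,4,5,7,8,9,10}→1  {4,5,6,7,8,9,10}→7
  8 left: {0,2,5,6,7,8,9,10}→56  {1,3,4,5,7,8,9,10}→2  {1,4,5,6,7,8,9,10}→8  {2,4,5,6,7,8,9,10}→28  {3,4,5,6,7,8,9,10}→8
  9 left: {0,2,4,5,6,7,8,9,10}→84  {1,2,4,5,6,7,8,9,10}→36  {1,3,4,5,6,7,8,9,10}→18  {2,3,4,5,6,7,8,9,10}→36
  placing 0:i first → 90 extensions
  placing 1:c first → 120 extensions
  placing 3:u first → 120 extensions
total linear extensions = 330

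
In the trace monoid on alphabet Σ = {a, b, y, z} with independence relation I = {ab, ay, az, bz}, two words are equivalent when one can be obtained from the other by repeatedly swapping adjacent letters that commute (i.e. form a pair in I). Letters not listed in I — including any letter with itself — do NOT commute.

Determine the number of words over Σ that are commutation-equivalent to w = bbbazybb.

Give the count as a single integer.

32

0(b) covers ∅
1(b) covers 0:b
2(b) covers 1:b
3(a) covers ∅
4(z) covers ∅
5(y) covers 2:b, 4:z
6(b) covers 5:y
7(b) covers 6:b
floor of heap: 0:b, 3:a, 4:z
completions by unplaced set U, small U first (add the entries for U minus each lowest piece of U):
  |U|=1: {3}:1  {7}:1
  |U|=2: {3,7}:2  {6,7}:1
  |U|=3: {3,6,7}:3  {5,6,7}:1
  |U|=4: {2,5,6,7}:1  {3,5,6,7}:4  {4,5,6,7}:1
  |U|=5: {1,2,5,6,7}:1  {2,3,5,6,7}:5  {2,4,5,6,7}:2  {3,4,5,6,7}:5
  |U|=6: {0,1,2,5,6,7}:1  {1,2,3,5,6,7}:6  {1,2,4,5,6,7}:3  {2,3,4,5,6,7}:12
  start at 0(b): 21
  start at 3(a): 4
  start at 4(z): 7
sum over floor = 32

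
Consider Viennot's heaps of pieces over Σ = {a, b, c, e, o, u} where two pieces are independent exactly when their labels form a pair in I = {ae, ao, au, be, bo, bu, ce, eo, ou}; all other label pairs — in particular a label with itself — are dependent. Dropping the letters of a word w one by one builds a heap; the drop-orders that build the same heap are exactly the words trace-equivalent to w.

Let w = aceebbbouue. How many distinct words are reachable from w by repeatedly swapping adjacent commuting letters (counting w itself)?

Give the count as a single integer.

0(a) covers ∅
1(c) covers 0:a
2(e) covers ∅
3(e) covers 2:e
4(b) covers 1:c
5(b) covers 4:b
6(b) covers 5:b
7(o) covers 1:c
8(u) covers 1:c, 3:e
9(u) covers 8:u
10(e) covers 9:u
floor of heap: 0:a, 2:e
completions by unplaced set U, small U first (add the entries for U minus each lowest piece of U):
  |U|=1: {6}:1  {7}:1  {10}:1
  |U|=2: {5,6}:1  {6,7}:2  {6,10}:2  {7,10}:2  {9,10}:1
  |U|=3: {4,5,6}:1  {5,6,7}:3  {5,6,10}:3  {6,7,10}:6  {6,9,10}:3  {7,9,10}:3  {8,9,10}:1
  |U|=4: {3,8,9,10}:1  {4,5,6,7}:4  {4,5,6,10}:4  {5,6,7,10}:12  {5,6,9,10}:6  {6,7,9,10}:12  {6,8,9,10}:4  {7,8,9,10}:4
  |U|=5: {2,3,8,9,10}:1  {3,6,8,9,10}:5  {3,7,8,9,10}:5  {4,5,6,7,10}:20  {4,5,6,9,10}:10  {5,6,7,9,10}:30  {5,6,8,9,10}:10  {6,7,8,9,10}:20
  |U|=6: {2,3,6,8,9,10}:6  {2,3,7,8,9,10}:6  {3,5,6,8,9,10}:15  {3,6,7,8,9,10}:30  {4,5,6,7,9,10}:60  {4,5,6,8,9,10}:20  {5,6,7,8,9,10}:60
  |U|=7: {2,3,5,6,8,9,10}:21  {2,3,6,7,8,9,10}:42  {3,4,5,6,8,9,10}:35  {3,5,6,7,8,9,10}:105  {4,5,6,7,8,9,10}:140
  |U|=8: {1,4,5,6,7,8,9,10}:140  {2,3,4,5,6,8,9,10}:56  {2,3,5,6,7,8,9,10}:168  {3,4,5,6,7,8,9,10}:280
  |U|=9: {0,1,4,5,6,7,8,9,10}:140  {1,3,4,5,6,7,8,9,10}:420  {2,3,4,5,6,7,8,9,10}:504
  start at 0(a): 924
  start at 2(e): 560
sum over floor = 1484

1484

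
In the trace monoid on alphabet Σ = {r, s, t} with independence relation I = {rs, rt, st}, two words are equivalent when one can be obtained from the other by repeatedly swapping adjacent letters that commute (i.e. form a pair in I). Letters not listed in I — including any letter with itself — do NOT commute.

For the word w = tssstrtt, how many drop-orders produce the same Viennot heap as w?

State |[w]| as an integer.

#0=t has no predecessor
#1=s has no predecessor
#2=s depends on [1:s]
#3=s depends on [2:s]
#4=t depends on [0:t]
#5=r has no predecessor
#6=t depends on [4:t]
#7=t depends on [6:t]
sources: [0:t, 1:s, 5:r]
N(rest) = Σ N(rest − s) over sources s of rest; N(one piece) = 1:
  size 1 → [3]=1  [5]=1  [7]=1
  size 2 → [2,3]=1  [3,5]=2  [3,7]=2  [5,7]=2  [6,7]=1
  size 3 → [1,2,3]=1  [2,3,5]=3  [2,3,7]=3  [3,5,7]=6  [3,6,7]=3  [4,6,7]=1  [5,6,7]=3
  size 4 → [0,4,6,7]=1  [1,2,3,5]=4  [1,2,3,7]=4  [2,3,5,7]=12  [2,3,6,7]=6  [3,4,6,7]=4  [3,5,6,7]=12  [4,5,6,7]=4
  size 5 → [0,3,4,6,7]=5  [0,4,5,6,7]=5  [1,2,3,5,7]=20  [1,2,3,6,7]=10  [2,3,4,6,7]=10  [2,3,5,6,7]=30  [3,4,5,6,7]=20
  size 6 → [0,2,3,4,6,7]=15  [0,3,4,5,6,7]=30  [1,2,3,4,6,7]=20  [1,2,3,5,6,7]=60  [2,3,4,5,6,7]=60
  first=0(t) contributes 140
  first=1(s) contributes 105
  first=5(r) contributes 35
|[w]| = 280

280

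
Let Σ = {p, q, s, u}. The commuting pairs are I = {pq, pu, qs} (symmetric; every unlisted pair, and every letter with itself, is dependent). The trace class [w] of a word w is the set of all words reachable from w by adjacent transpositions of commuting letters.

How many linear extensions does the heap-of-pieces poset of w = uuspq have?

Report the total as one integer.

drop 0:u onto floor
drop 1:u onto {0:u}
drop 2:s onto {1:u}
drop 3:p onto {2:s}
drop 4:q onto {1:u}
ground layer = {0:u}
drop-orders for the pieces not yet dropped (sum over which currently-grounded one goes next):
  1 to go: {3} 1  {4} 1
  2 to go: {2,3} 1  {3,4} 2
  3 to go: {2,3,4} 3
  if 0:u drops first: 3 orders

3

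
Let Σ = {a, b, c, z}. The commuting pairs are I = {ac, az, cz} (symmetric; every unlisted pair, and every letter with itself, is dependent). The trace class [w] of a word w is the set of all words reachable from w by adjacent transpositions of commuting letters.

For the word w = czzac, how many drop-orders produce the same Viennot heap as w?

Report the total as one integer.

#0=c has no predecessor
#1=z has no predecessor
#2=z depends on [1:z]
#3=a has no predecessor
#4=c depends on [0:c]
sources: [0:c, 1:z, 3:a]
N(rest) = Σ N(rest − s) over sources s of rest; N(one piece) = 1:
  size 1 → [2]=1  [3]=1  [4]=1
  size 2 → [0,4]=1  [1,2]=1  [2,3]=2  [2,4]=2  [3,4]=2
  size 3 → [0,2,4]=3  [0,3,4]=3  [1,2,3]=3  [1,2,4]=3  [2,3,4]=6
  first=0(c) contributes 12
  first=1(z) contributes 12
  first=3(a) contributes 6
|[w]| = 30

30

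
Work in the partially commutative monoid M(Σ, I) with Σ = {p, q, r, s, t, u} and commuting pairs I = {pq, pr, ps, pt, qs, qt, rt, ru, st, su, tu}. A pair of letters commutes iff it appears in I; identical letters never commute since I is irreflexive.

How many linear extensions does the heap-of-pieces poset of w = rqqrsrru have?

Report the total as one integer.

5

piece 0:r — minimal
piece 1:q rests on {0:r}
piece 2:q rests on {1:q}
piece 3:r rests on {2:q}
piece 4:s rests on {3:r}
piece 5:r rests on {4:s}
piece 6:r rests on {5:r}
piece 7:u rests on {2:q}
minimal pieces: {0:r}
ways to finish when only these pieces remain (= sum over removing one remaining piece with nothing left below it):
  1 left: {6}→1  {7}→1
  2 left: {5,6}→1  {6,7}→2
  3 left: {4,5,6}→1  {5,6,7}→3
  4 left: {3,4,5,6}→1  {4,5,6,7}→4
  5 left: {3,4,5,6,7}→5
  6 left: {2,3,4,5,6,7}→5
  placing 0:r first → 5 extensions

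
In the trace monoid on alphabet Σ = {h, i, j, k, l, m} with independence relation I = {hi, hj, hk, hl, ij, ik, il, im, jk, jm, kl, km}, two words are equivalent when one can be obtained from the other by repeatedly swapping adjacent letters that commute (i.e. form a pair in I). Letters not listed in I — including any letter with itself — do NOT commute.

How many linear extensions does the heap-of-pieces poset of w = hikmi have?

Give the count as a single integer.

30

piece 0:h — minimal
piece 1:i — minimal
piece 2:k — minimal
piece 3:m rests on {0:h}
piece 4:i rests on {1:i}
minimal pieces: {0:h, 1:i, 2:k}
ways to finish when only these pieces remain (= sum over removing one remaining piece with nothing left below it):
  1 left: {2}→1  {3}→1  {4}→1
  2 left: {0,3}→1  {1,4}→1  {2,3}→2  {2,4}→2  {3,4}→2
  3 left: {0,2,3}→3  {0,3,4}→3  {1,2,4}→3  {1,3,4}→3  {2,3,4}→6
  placing 0:h first → 12 extensions
  placing 1:i first → 12 extensions
  placing 2:k first → 6 extensions
total linear extensions = 30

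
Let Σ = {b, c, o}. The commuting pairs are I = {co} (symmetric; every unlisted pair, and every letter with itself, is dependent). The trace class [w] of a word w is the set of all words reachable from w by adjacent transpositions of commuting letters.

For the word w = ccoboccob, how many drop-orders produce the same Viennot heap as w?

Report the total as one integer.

0(c) covers ∅
1(c) covers 0:c
2(o) covers ∅
3(b) covers 1:c, 2:o
4(o) covers 3:b
5(c) covers 3:b
6(c) covers 5:c
7(o) covers 4:o
8(b) covers 6:c, 7:o
floor of heap: 0:c, 2:o
completions by unplaced set U, small U first (add the entries for U minus each lowest piece of U):
  |U|=1: {8}:1
  |U|=2: {6,8}:1  {7,8}:1
  |U|=3: {4,7,8}:1  {5,6,8}:1  {6,7,8}:2
  |U|=4: {4,6,7,8}:3  {5,6,7,8}:3
  |U|=5: {4,5,6,7,8}:6
  |U|=6: {3,4,5,6,7,8}:6
  |U|=7: {1,3,4,5,6,7,8}:6  {2,3,4,5,6,7,8}:6
  start at 0(c): 12
  start at 2(o): 6
sum over floor = 18

18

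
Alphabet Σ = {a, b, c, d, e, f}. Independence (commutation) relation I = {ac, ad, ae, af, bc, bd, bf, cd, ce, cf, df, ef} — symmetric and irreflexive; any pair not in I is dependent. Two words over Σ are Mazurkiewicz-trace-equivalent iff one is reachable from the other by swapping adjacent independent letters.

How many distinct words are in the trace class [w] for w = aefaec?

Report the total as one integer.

180

drop 0:a onto floor
drop 1:e onto floor
drop 2:f onto floor
drop 3:a onto {0:a}
drop 4:e onto {1:e}
drop 5:c onto floor
ground layer = {0:a, 1:e, 2:f, 5:c}
drop-orders for the pieces not yet dropped (sum over which currently-grounded one goes next):
  1 to go: {2} 1  {3} 1  {4} 1  {5} 1
  2 to go: {0,3} 1  {1,4} 1  {2,3} 2  {2,4} 2  {2,5} 2  {3,4} 2  {3,5} 2  {4,5} 2
  3 to go: {0,2,3} 3  {0,3,4} 3  {0,3,5} 3  {1,2,4} 3  {1,3,4} 3  {1,4,5} 3  {2,3,4} 6  {2,3,5} 6  {2,4,5} 6  {3,4,5} 6
  4 to go: {0,1,3,4} 6  {0,2,3,4} 12  {0,2,3,5} 12  {0,3,4,5} 12  {1,2,3,4} 12  {1,2,4,5} 12  {1,3,4,5} 12  {2,3,4,5} 24
  if 0:a drops first: 60 orders
  if 1:e drops first: 60 orders
  if 2:f drops first: 30 orders
  if 5:c drops first: 30 orders
heap linearizations: 180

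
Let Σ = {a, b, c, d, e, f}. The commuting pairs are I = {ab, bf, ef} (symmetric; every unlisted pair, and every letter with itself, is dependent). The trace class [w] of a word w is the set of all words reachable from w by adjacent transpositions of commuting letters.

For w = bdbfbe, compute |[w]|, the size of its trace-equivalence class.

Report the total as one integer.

piece 0:b — minimal
piece 1:d rests on {0:b}
piece 2:b rests on {1:d}
piece 3:f rests on {1:d}
piece 4:b rests on {2:b}
piece 5:e rests on {4:b}
minimal pieces: {0:b}
ways to finish when only these pieces remain (= sum over removing one remaining piece with nothing left below it):
  1 left: {3}→1  {5}→1
  2 left: {3,5}→2  {4,5}→1
  3 left: {2,4,5}→1  {3,4,5}→3
  4 left: {2,3,4,5}→4
  placing 0:b first → 4 extensions

4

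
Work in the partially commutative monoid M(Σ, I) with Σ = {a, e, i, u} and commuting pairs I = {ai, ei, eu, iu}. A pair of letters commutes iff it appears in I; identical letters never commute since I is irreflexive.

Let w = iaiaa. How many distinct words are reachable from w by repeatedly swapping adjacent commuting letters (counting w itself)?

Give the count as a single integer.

#0=i has no predecessor
#1=a has no predecessor
#2=i depends on [0:i]
#3=a depends on [1:a]
#4=a depends on [3:a]
sources: [0:i, 1:a]
N(rest) = Σ N(rest − s) over sources s of rest; N(one piece) = 1:
  size 1 → [2]=1  [4]=1
  size 2 → [0,2]=1  [2,4]=2  [3,4]=1
  size 3 → [0,2,4]=3  [1,3,4]=1  [2,3,4]=3
  first=0(i) contributes 4
  first=1(a) contributes 6
|[w]| = 10

10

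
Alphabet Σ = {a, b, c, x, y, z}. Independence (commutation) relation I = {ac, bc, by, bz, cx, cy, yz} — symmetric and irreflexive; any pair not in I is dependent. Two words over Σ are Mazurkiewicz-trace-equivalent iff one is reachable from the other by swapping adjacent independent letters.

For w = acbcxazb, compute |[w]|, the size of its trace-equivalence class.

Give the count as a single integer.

#0=a has no predecessor
#1=c has no predecessor
#2=b depends on [0:a]
#3=c depends on [1:c]
#4=x depends on [2:b]
#5=a depends on [4:x]
#6=z depends on [3:c, 5:a]
#7=b depends on [5:a]
sources: [0:a, 1:c]
N(rest) = Σ N(rest − s) over sources s of rest; N(one piece) = 1:
  size 1 → [6]=1  [7]=1
  size 2 → [3,6]=1  [6,7]=2
  size 3 → [1,3,6]=1  [3,6,7]=3  [5,6,7]=2
  size 4 → [1,3,6,7]=4  [3,5,6,7]=5  [4,5,6,7]=2
  size 5 → [1,3,5,6,7]=9  [2,4,5,6,7]=2  [3,4,5,6,7]=7
  size 6 → [0,2,4,5,6,7]=2  [1,3,4,5,6,7]=16  [2,3,4,5,6,7]=9
  first=0(a) contributes 25
  first=1(c) contributes 11
|[w]| = 36

36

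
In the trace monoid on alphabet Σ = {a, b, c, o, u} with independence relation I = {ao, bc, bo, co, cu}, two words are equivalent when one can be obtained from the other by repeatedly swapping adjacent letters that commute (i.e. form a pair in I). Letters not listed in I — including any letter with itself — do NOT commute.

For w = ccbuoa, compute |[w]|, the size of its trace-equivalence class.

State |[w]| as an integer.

drop 0:c onto floor
drop 1:c onto {0:c}
drop 2:b onto floor
drop 3:u onto {2:b}
drop 4:o onto {3:u}
drop 5:a onto {1:c, 3:u}
ground layer = {0:c, 2:b}
drop-orders for the pieces not yet dropped (sum over which currently-grounded one goes next):
  1 to go: {4} 1  {5} 1
  2 to go: {1,5} 1  {4,5} 2
  3 to go: {0,1,5} 1  {1,4,5} 3  {3,4,5} 2
  4 to go: {0,1,4,5} 4  {1,3,4,5} 5  {2,3,4,5} 2
  if 0:c drops first: 7 orders
  if 2:b drops first: 9 orders
heap linearizations: 16

16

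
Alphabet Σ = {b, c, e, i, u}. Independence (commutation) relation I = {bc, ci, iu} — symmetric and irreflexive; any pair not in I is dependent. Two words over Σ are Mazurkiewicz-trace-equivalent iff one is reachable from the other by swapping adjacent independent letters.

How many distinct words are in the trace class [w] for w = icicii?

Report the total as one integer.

0(i) covers ∅
1(c) covers ∅
2(i) covers 0:i
3(c) covers 1:c
4(i) covers 2:i
5(i) covers 4:i
floor of heap: 0:i, 1:c
completions by unplaced set U, small U first (add the entries for U minus each lowest piece of U):
  |U|=1: {3}:1  {5}:1
  |U|=2: {1,3}:1  {3,5}:2  {4,5}:1
  |U|=3: {1,3,5}:3  {2,4,5}:1  {3,4,5}:3
  |U|=4: {0,2,4,5}:1  {1,3,4,5}:6  {2,3,4,5}:4
  start at 0(i): 10
  start at 1(c): 5
sum over floor = 15

15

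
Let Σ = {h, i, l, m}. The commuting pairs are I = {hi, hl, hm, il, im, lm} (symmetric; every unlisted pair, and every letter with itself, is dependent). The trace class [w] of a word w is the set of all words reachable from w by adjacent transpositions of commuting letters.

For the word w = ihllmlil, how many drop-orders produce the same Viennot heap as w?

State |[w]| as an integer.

840

#0=i has no predecessor
#1=h has no predecessor
#2=l has no predecessor
#3=l depends on [2:l]
#4=m has no predecessor
#5=l depends on [3:l]
#6=i depends on [0:i]
#7=l depends on [5:l]
sources: [0:i, 1:h, 2:l, 4:m]
N(rest) = Σ N(rest − s) over sources s of rest; N(one piece) = 1:
  size 1 → [1]=1  [4]=1  [6]=1  [7]=1
  size 2 → [0,6]=1  [1,4]=2  [1,6]=2  [1,7]=2  [4,6]=2  [4,7]=2  [5,7]=1  [6,7]=2
  size 3 → [0,1,6]=3  [0,4,6]=3  [0,6,7]=3  [1,4,6]=6  [1,4,7]=6  [1,5,7]=3  [1,6,7]=6  [3,5,7]=1  [4,5,7]=3  [4,6,7]=6  [5,6,7]=3
  size 4 → [0,1,4,6]=12  [0,1,6,7]=12  [0,4,6,7]=12  [0,5,6,7]=6  [1,3,5,7]=4  [1,4,5,7]=12  [1,4,6,7]=24  [1,5,6,7]=12  [2,3,5,7]=1  [3,4,5,7]=4  [3,5,6,7]=4  [4,5,6,7]=12
  size 5 → [0,1,4,6,7]=60  [0,1,5,6,7]=30  [0,3,5,6,7]=10  [0,4,5,6,7]=30  [1,2,3,5,7]=5  [1,3,4,5,7]=20  [1,3,5,6,7]=20  [1,4,5,6,7]=60  [2,3,4,5,7]=5  [2,3,5,6,7]=5  [3,4,5,6,7]=20
  size 6 → [0,1,3,5,6,7]=60  [0,1,4,5,6,7]=180  [0,2,3,5,6,7]=15  [0,3,4,5,6,7]=60  [1,2,3,4,5,7]=30  [1,2,3,5,6,7]=30  [1,3,4,5,6,7]=120  [2,3,4,5,6,7]=30
  first=0(i) contributes 210
  first=1(h) contributes 105
  first=2(l) contributes 420
  first=4(m) contributes 105
|[w]| = 840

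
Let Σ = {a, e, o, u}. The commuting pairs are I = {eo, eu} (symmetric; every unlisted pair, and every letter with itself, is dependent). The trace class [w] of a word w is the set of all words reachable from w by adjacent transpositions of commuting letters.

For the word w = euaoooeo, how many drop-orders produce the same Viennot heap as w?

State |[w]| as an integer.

0(e) covers ∅
1(u) covers ∅
2(a) covers 0:e, 1:u
3(o) covers 2:a
4(o) covers 3:o
5(o) covers 4:o
6(e) covers 2:a
7(o) covers 5:o
floor of heap: 0:e, 1:u
completions by unplaced set U, small U first (add the entries for U minus each lowest piece of U):
  |U|=1: {6}:1  {7}:1
  |U|=2: {5,7}:1  {6,7}:2
  |U|=3: {4,5,7}:1  {5,6,7}:3
  |U|=4: {3,4,5,7}:1  {4,5,6,7}:4
  |U|=5: {3,4,5,6,7}:5
  |U|=6: {2,3,4,5,6,7}:5
  start at 0(e): 5
  start at 1(u): 5
sum over floor = 10

10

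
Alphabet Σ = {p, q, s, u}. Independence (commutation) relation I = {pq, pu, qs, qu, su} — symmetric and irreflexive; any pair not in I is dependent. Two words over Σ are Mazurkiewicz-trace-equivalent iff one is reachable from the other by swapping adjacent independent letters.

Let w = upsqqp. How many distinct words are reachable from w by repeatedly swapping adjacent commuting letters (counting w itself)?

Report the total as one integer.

60

drop 0:u onto floor
drop 1:p onto floor
drop 2:s onto {1:p}
drop 3:q onto floor
drop 4:q onto {3:q}
drop 5:p onto {2:s}
ground layer = {0:u, 1:p, 3:q}
drop-orders for the pieces not yet dropped (sum over which currently-grounded one goes next):
  1 to go: {0} 1  {4} 1  {5} 1
  2 to go: {0,4} 2  {0,5} 2  {2,5} 1  {3,4} 1  {4,5} 2
  3 to go: {0,2,5} 3  {0,3,4} 3  {0,4,5} 6  {1,2,5} 1  {2,4,5} 3  {3,4,5} 3
  4 to go: {0,1,2,5} 4  {0,2,4,5} 12  {0,3,4,5} 12  {1,2,4,5} 4  {2,3,4,5} 6
  if 0:u drops first: 10 orders
  if 1:p drops first: 30 orders
  if 3:q drops first: 20 orders
heap linearizations: 60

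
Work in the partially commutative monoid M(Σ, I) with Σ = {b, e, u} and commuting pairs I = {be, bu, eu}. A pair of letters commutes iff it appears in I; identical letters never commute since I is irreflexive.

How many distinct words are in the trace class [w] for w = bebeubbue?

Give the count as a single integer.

1260

0(b) covers ∅
1(e) covers ∅
2(b) covers 0:b
3(e) covers 1:e
4(u) covers ∅
5(b) covers 2:b
6(b) covers 5:b
7(u) covers 4:u
8(e) covers 3:e
floor of heap: 0:b, 1:e, 4:u
completions by unplaced set U, small U first (add the entries for U minus each lowest piece of U):
  |U|=1: {6}:1  {7}:1  {8}:1
  |U|=2: {3,8}:1  {4,7}:1  {5,6}:1  {6,7}:2  {6,8}:2  {7,8}:2
  |U|=3: {1,3,8}:1  {2,5,6}:1  {3,6,8}:3  {3,7,8}:3  {4,6,7}:3  {4,7,8}:3  {5,6,7}:3  {5,6,8}:3  {6,7,8}:6
  |U|=4: {0,2,5,6}:1  {1,3,6,8}:4  {1,3,7,8}:4  {2,5,6,7}:4  {2,5,6,8}:4  {3,4,7,8}:6  {3,5,6,8}:6  {3,6,7,8}:12  {4,5,6,7}:6  {4,6,7,8}:12  {5,6,7,8}:12
  |U|=5: {0,2,5,6,7}:5  {0,2,5,6,8}:5  {1,3,4,7,8}:10  {1,3,5,6,8}:10  {1,3,6,7,8}:20  {2,3,5,6,8}:10  {2,4,5,6,7}:10  {2,5,6,7,8}:20  {3,4,6,7,8}:30  {3,5,6,7,8}:30  {4,5,6,7,8}:30
  |U|=6: {0,2,3,5,6,8}:15  {0,2,4,5,6,7}:15  {0,2,5,6,7,8}:30  {1,2,3,5,6,8}:20  {1,3,4,6,7,8}:60  {1,3,5,6,7,8}:60  {2,3,5,6,7,8}:60  {2,4,5,6,7,8}:60  {3,4,5,6,7,8}:90
  |U|=7: {0,1,2,3,5,6,8}:35  {0,2,3,5,6,7,8}:105  {0,2,4,5,6,7,8}:105  {1,2,3,5,6,7,8}:140  {1,3,4,5,6,7,8}:210  {2,3,4,5,6,7,8}:210
  start at 0(b): 560
  start at 1(e): 420
  start at 4(u): 280
sum over floor = 1260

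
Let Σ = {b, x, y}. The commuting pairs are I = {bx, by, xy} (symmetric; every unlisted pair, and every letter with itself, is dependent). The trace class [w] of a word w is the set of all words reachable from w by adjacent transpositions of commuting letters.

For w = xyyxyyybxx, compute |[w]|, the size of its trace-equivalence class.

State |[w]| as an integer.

1260

#0=x has no predecessor
#1=y has no predecessor
#2=y depends on [1:y]
#3=x depends on [0:x]
#4=y depends on [2:y]
#5=y depends on [4:y]
#6=y depends on [5:y]
#7=b has no predecessor
#8=x depends on [3:x]
#9=x depends on [8:x]
sources: [0:x, 1:y, 7:b]
N(rest) = Σ N(rest − s) over sources s of rest; N(one piece) = 1:
  size 1 → [6]=1  [7]=1  [9]=1
  size 2 → [5,6]=1  [6,7]=2  [6,9]=2  [7,9]=2  [8,9]=1
  size 3 → [3,8,9]=1  [4,5,6]=1  [5,6,7]=3  [5,6,9]=3  [6,7,9]=6  [6,8,9]=3  [7,8,9]=3
  size 4 → [0,3,8,9]=1  [2,4,5,6]=1  [3,6,8,9]=4  [3,7,8,9]=4  [4,5,6,7]=4  [4,5,6,9]=4  [5,6,7,9]=12  [5,6,8,9]=6  [6,7,8,9]=12
  size 5 → [0,3,6,8,9]=5  [0,3,7,8,9]=5  [1,2,4,5,6]=1  [2,4,5,6,7]=5  [2,4,5,6,9]=5  [3,5,6,8,9]=10  [3,6,7,8,9]=20  [4,5,6,7,9]=20  [4,5,6,8,9]=10  [5,6,7,8,9]=30
  size 6 → [0,3,5,6,8,9]=15  [0,3,6,7,8,9]=30  [1,2,4,5,6,7]=6  [1,2,4,5,6,9]=6  [2,4,5,6,7,9]=30  [2,4,5,6,8,9]=15  [3,4,5,6,8,9]=20  [3,5,6,7,8,9]=60  [4,5,6,7,8,9]=60
  size 7 → [0,3,4,5,6,8,9]=35  [0,3,5,6,7,8,9]=105  [1,2,4,5,6,7,9]=42  [1,2,4,5,6,8,9]=21  [2,3,4,5,6,8,9]=35  [2,4,5,6,7,8,9]=105  [3,4,5,6,7,8,9]=140
  size 8 → [0,2,3,4,5,6,8,9]=70  [0,3,4,5,6,7,8,9]=280  [1,2,3,4,5,6,8,9]=56  [1,2,4,5,6,7,8,9]=168  [2,3,4,5,6,7,8,9]=280
  first=0(x) contributes 504
  first=1(y) contributes 630
  first=7(b) contributes 126
|[w]| = 1260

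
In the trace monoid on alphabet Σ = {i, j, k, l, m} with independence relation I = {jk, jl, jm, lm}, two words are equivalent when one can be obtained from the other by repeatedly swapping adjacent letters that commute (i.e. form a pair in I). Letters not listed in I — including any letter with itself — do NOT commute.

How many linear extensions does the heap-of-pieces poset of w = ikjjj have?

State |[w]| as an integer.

4

#0=i has no predecessor
#1=k depends on [0:i]
#2=j depends on [0:i]
#3=j depends on [2:j]
#4=j depends on [3:j]
sources: [0:i]
N(rest) = Σ N(rest − s) over sources s of rest; N(one piece) = 1:
  size 1 → [1]=1  [4]=1
  size 2 → [1,4]=2  [3,4]=1
  size 3 → [1,3,4]=3  [2,3,4]=1
  first=0(i) contributes 4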